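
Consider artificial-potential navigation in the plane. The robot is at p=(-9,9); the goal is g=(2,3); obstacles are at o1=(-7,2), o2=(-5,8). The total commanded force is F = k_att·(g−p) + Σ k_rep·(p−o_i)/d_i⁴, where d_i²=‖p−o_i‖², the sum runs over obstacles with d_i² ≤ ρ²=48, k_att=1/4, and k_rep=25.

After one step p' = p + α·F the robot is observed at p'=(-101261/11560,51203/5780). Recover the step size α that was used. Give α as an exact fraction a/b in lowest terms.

α = 1/10

F_att = 1/4·(g−p) = 1/4·(11,-6) = (2.7500,-1.5000)
o1: d²=53 > ρ²=48 → inactive
o2: d²=17 ≤ ρ²=48; F_rep = 25·(-4,1)/17² = (-0.3460,0.0865)
F = F_att + ΣF_rep = (2.4040,-1.4135)
Δp = p'−p = (0.2404,-0.1413); α = Δx/Fx = (2779/11560) / (2779/1156) = 1/10
check: Δy/Fy = (-817/5780) / (-817/578) = 1/10 ✓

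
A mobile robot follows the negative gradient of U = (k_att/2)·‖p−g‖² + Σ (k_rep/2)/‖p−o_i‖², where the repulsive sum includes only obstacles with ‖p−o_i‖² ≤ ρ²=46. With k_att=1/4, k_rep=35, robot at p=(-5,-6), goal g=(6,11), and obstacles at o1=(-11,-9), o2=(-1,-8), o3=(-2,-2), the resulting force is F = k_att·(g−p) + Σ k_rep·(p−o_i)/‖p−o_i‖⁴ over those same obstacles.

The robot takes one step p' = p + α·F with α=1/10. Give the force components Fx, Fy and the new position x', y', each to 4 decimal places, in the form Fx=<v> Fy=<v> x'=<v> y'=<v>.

F_att = 1/4·(g−p) = 1/4·(11,17) = (2.7500,4.2500)
o1: d²=45 ≤ ρ²=46; F_rep = 35·(6,3)/45² = (0.1037,0.0519)
o2: d²=20 ≤ ρ²=46; F_rep = 35·(-4,2)/20² = (-0.3500,0.1750)
o3: d²=25 ≤ ρ²=46; F_rep = 35·(-3,-4)/25² = (-0.1680,-0.2240)
F = F_att + ΣF_rep = (2.3357,4.2529)
p' = p + 1/10·F = (-4.7664,-5.5747)

Fx=2.3357 Fy=4.2529 x'=-4.7664 y'=-5.5747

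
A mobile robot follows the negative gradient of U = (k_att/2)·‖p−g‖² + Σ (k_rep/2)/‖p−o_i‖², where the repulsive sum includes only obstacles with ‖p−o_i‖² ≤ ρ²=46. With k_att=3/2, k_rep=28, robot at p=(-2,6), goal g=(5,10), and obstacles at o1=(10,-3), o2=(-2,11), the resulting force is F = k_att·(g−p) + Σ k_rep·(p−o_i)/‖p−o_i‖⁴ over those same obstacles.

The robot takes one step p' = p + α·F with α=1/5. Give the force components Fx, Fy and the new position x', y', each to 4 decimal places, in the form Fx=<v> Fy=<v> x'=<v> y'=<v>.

Fx=10.5000 Fy=5.7760 x'=0.1000 y'=7.1552

F_att = 3/2·(g−p) = 3/2·(7,4) = (10.5000,6.0000)
o1: d²=225 > ρ²=46 → inactive
o2: d²=25 ≤ ρ²=46; F_rep = 28·(0,-5)/25² = (0.0000,-0.2240)
F = F_att + ΣF_rep = (10.5000,5.7760)
p' = p + 1/5·F = (0.1000,7.1552)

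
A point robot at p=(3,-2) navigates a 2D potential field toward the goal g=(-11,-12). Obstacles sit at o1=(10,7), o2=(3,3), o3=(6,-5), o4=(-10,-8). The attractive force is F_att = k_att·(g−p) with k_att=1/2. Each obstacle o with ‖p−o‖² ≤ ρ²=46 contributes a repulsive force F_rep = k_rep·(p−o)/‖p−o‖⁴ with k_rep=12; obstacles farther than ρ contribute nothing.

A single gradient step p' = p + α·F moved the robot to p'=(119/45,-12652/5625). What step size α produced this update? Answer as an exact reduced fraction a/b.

F_att = 1/2·(g−p) = 1/2·(-14,-10) = (-7.0000,-5.0000)
o1: d²=130 > ρ²=46 → inactive
o2: d²=25 ≤ ρ²=46; F_rep = 12·(0,-5)/25² = (0.0000,-0.0960)
o3: d²=18 ≤ ρ²=46; F_rep = 12·(-3,3)/18² = (-0.1111,0.1111)
o4: d²=205 > ρ²=46 → inactive
F = F_att + ΣF_rep = (-7.1111,-4.9849)
Δp = p'−p = (-0.3556,-0.2492); α = Δx/Fx = (-16/45) / (-64/9) = 1/20
check: Δy/Fy = (-1402/5625) / (-5608/1125) = 1/20 ✓

α = 1/20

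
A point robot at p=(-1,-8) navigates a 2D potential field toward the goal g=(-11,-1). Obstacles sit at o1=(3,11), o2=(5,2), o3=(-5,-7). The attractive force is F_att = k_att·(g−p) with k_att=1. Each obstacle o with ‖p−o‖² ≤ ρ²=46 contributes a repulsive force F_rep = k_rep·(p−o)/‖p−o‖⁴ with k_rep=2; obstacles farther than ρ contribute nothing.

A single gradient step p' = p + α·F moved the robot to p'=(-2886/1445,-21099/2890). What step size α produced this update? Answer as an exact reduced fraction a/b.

F_att = 1·(g−p) = 1·(-10,7) = (-10.0000,7.0000)
o1: d²=377 > ρ²=46 → inactive
o2: d²=136 > ρ²=46 → inactive
o3: d²=17 ≤ ρ²=46; F_rep = 2·(4,-1)/17² = (0.0277,-0.0069)
F = F_att + ΣF_rep = (-9.9723,6.9931)
Δp = p'−p = (-0.9972,0.6993); α = Δx/Fx = (-1441/1445) / (-2882/289) = 1/10
check: Δy/Fy = (2021/2890) / (2021/289) = 1/10 ✓

α = 1/10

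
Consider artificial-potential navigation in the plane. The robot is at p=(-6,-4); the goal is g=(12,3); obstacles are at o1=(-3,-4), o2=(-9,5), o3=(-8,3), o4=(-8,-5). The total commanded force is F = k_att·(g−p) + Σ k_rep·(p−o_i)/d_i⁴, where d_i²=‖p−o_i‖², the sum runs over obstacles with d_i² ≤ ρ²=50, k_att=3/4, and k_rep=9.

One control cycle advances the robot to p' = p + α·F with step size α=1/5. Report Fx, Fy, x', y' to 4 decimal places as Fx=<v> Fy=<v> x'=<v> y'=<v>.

Fx=13.8867 Fy=5.6100 x'=-3.2227 y'=-2.8780

F_att = 3/4·(g−p) = 3/4·(18,7) = (13.5000,5.2500)
o1: d²=9 ≤ ρ²=50; F_rep = 9·(-3,0)/9² = (-0.3333,0.0000)
o2: d²=90 > ρ²=50 → inactive
o3: d²=53 > ρ²=50 → inactive
o4: d²=5 ≤ ρ²=50; F_rep = 9·(2,1)/5² = (0.7200,0.3600)
F = F_att + ΣF_rep = (13.8867,5.6100)
p' = p + 1/5·F = (-3.2227,-2.8780)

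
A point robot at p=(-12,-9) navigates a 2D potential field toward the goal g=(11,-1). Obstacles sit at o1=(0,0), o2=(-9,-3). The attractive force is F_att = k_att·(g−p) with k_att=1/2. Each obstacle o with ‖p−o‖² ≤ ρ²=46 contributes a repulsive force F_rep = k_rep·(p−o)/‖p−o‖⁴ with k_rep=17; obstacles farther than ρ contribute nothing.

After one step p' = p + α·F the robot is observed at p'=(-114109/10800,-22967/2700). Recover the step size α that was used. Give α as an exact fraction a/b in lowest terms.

F_att = 1/2·(g−p) = 1/2·(23,8) = (11.5000,4.0000)
o1: d²=225 > ρ²=46 → inactive
o2: d²=45 ≤ ρ²=46; F_rep = 17·(-3,-6)/45² = (-0.0252,-0.0504)
F = F_att + ΣF_rep = (11.4748,3.9496)
Δp = p'−p = (1.4344,0.4937); α = Δx/Fx = (15491/10800) / (15491/1350) = 1/8
check: Δy/Fy = (1333/2700) / (2666/675) = 1/8 ✓

α = 1/8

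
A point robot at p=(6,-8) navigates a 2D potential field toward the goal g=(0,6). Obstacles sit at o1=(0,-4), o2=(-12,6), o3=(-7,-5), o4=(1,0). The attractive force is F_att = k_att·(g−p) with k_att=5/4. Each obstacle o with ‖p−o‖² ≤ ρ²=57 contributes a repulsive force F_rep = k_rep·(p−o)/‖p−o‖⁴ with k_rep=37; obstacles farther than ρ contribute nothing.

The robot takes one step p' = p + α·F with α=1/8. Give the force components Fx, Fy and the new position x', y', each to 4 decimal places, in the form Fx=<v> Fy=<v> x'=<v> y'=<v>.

Fx=-7.4179 Fy=17.4453 x'=5.0728 y'=-5.8193

F_att = 5/4·(g−p) = 5/4·(-6,14) = (-7.5000,17.5000)
o1: d²=52 ≤ ρ²=57; F_rep = 37·(6,-4)/52² = (0.0821,-0.0547)
o2: d²=520 > ρ²=57 → inactive
o3: d²=178 > ρ²=57 → inactive
o4: d²=89 > ρ²=57 → inactive
F = F_att + ΣF_rep = (-7.4179,17.4453)
p' = p + 1/8·F = (5.0728,-5.8193)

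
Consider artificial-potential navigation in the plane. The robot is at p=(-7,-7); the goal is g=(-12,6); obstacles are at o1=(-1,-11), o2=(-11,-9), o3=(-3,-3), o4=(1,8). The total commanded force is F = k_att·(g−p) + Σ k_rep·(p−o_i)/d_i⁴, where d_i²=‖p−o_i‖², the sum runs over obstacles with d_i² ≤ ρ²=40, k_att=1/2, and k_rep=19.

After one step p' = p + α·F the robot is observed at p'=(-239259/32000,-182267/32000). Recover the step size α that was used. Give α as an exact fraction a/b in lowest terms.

α = 1/5

F_att = 1/2·(g−p) = 1/2·(-5,13) = (-2.5000,6.5000)
o1: d²=52 > ρ²=40 → inactive
o2: d²=20 ≤ ρ²=40; F_rep = 19·(4,2)/20² = (0.1900,0.0950)
o3: d²=32 ≤ ρ²=40; F_rep = 19·(-4,-4)/32² = (-0.0742,-0.0742)
o4: d²=289 > ρ²=40 → inactive
F = F_att + ΣF_rep = (-2.3842,6.5208)
Δp = p'−p = (-0.4768,1.3042); α = Δx/Fx = (-15259/32000) / (-15259/6400) = 1/5
check: Δy/Fy = (41733/32000) / (41733/6400) = 1/5 ✓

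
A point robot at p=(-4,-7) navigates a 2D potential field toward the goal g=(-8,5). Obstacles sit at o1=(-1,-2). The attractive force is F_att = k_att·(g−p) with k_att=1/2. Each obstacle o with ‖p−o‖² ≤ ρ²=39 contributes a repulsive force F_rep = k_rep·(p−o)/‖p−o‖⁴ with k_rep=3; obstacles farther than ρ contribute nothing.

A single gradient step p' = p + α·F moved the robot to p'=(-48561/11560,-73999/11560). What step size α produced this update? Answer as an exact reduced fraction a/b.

α = 1/10

F_att = 1/2·(g−p) = 1/2·(-4,12) = (-2.0000,6.0000)
o1: d²=34 ≤ ρ²=39; F_rep = 3·(-3,-5)/34² = (-0.0078,-0.0130)
F = F_att + ΣF_rep = (-2.0078,5.9870)
Δp = p'−p = (-0.2008,0.5987); α = Δx/Fx = (-2321/11560) / (-2321/1156) = 1/10
check: Δy/Fy = (6921/11560) / (6921/1156) = 1/10 ✓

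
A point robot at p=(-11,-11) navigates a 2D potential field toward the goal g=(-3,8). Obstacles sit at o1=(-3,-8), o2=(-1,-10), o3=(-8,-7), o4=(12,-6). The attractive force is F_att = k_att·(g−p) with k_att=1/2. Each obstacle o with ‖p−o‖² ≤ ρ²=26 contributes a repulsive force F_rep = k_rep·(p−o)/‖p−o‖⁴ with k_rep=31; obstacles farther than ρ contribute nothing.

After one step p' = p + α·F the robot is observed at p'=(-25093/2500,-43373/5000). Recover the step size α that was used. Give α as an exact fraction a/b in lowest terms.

F_att = 1/2·(g−p) = 1/2·(8,19) = (4.0000,9.5000)
o1: d²=73 > ρ²=26 → inactive
o2: d²=101 > ρ²=26 → inactive
o3: d²=25 ≤ ρ²=26; F_rep = 31·(-3,-4)/25² = (-0.1488,-0.1984)
o4: d²=554 > ρ²=26 → inactive
F = F_att + ΣF_rep = (3.8512,9.3016)
Δp = p'−p = (0.9628,2.3254); α = Δx/Fx = (2407/2500) / (2407/625) = 1/4
check: Δy/Fy = (11627/5000) / (11627/1250) = 1/4 ✓

α = 1/4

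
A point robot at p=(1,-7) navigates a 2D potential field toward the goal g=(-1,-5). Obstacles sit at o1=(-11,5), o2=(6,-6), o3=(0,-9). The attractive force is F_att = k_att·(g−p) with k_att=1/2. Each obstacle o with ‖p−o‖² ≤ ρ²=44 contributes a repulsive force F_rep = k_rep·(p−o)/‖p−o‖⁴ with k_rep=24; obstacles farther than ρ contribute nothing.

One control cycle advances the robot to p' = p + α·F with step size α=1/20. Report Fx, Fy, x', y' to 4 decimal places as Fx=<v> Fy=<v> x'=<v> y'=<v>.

Fx=-0.2175 Fy=2.8845 x'=0.9891 y'=-6.8558

F_att = 1/2·(g−p) = 1/2·(-2,2) = (-1.0000,1.0000)
o1: d²=288 > ρ²=44 → inactive
o2: d²=26 ≤ ρ²=44; F_rep = 24·(-5,-1)/26² = (-0.1775,-0.0355)
o3: d²=5 ≤ ρ²=44; F_rep = 24·(1,2)/5² = (0.9600,1.9200)
F = F_att + ΣF_rep = (-0.2175,2.8845)
p' = p + 1/20·F = (0.9891,-6.8558)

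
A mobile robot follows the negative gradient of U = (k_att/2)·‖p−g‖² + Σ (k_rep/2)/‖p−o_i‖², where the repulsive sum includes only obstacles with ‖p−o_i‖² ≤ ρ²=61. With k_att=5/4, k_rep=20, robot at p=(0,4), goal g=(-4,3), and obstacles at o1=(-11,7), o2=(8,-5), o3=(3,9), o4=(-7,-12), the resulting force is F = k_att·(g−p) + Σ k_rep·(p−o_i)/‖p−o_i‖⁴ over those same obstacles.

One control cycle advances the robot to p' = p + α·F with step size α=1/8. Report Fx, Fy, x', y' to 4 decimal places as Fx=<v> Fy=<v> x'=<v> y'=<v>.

F_att = 5/4·(g−p) = 5/4·(-4,-1) = (-5.0000,-1.2500)
o1: d²=130 > ρ²=61 → inactive
o2: d²=145 > ρ²=61 → inactive
o3: d²=34 ≤ ρ²=61; F_rep = 20·(-3,-5)/34² = (-0.0519,-0.0865)
o4: d²=305 > ρ²=61 → inactive
F = F_att + ΣF_rep = (-5.0519,-1.3365)
p' = p + 1/8·F = (-0.6315,3.8329)

Fx=-5.0519 Fy=-1.3365 x'=-0.6315 y'=3.8329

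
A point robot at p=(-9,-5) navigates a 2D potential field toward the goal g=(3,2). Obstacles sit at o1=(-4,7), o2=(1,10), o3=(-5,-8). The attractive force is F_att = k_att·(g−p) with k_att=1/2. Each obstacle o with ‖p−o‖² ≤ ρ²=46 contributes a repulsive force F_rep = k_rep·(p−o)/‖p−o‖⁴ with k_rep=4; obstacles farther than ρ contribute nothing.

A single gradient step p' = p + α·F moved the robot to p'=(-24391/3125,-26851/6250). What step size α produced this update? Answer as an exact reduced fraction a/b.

α = 1/5

F_att = 1/2·(g−p) = 1/2·(12,7) = (6.0000,3.5000)
o1: d²=169 > ρ²=46 → inactive
o2: d²=325 > ρ²=46 → inactive
o3: d²=25 ≤ ρ²=46; F_rep = 4·(-4,3)/25² = (-0.0256,0.0192)
F = F_att + ΣF_rep = (5.9744,3.5192)
Δp = p'−p = (1.1949,0.7038); α = Δx/Fx = (3734/3125) / (3734/625) = 1/5
check: Δy/Fy = (4399/6250) / (4399/1250) = 1/5 ✓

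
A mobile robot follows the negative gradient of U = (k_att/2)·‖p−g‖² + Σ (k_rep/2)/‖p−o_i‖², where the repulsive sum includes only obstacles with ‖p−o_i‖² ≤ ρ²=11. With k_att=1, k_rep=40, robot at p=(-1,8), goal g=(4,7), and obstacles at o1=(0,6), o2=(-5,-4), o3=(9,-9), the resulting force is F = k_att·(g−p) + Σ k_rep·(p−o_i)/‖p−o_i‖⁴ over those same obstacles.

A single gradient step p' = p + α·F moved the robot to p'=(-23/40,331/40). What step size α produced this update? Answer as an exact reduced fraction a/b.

F_att = 1·(g−p) = 1·(5,-1) = (5.0000,-1.0000)
o1: d²=5 ≤ ρ²=11; F_rep = 40·(-1,2)/5² = (-1.6000,3.2000)
o2: d²=160 > ρ²=11 → inactive
o3: d²=389 > ρ²=11 → inactive
F = F_att + ΣF_rep = (3.4000,2.2000)
Δp = p'−p = (0.4250,0.2750); α = Δx/Fx = (17/40) / (17/5) = 1/8
check: Δy/Fy = (11/40) / (11/5) = 1/8 ✓

α = 1/8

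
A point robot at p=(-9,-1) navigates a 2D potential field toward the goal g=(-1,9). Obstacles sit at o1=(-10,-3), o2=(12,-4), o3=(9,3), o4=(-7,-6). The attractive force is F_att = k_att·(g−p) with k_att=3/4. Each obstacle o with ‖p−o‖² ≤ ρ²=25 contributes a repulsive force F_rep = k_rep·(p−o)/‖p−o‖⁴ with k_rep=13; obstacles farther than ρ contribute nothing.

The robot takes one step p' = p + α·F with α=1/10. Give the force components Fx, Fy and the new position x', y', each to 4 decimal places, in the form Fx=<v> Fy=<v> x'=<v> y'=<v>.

Fx=6.5200 Fy=8.5400 x'=-8.3480 y'=-0.1460

F_att = 3/4·(g−p) = 3/4·(8,10) = (6.0000,7.5000)
o1: d²=5 ≤ ρ²=25; F_rep = 13·(1,2)/5² = (0.5200,1.0400)
o2: d²=450 > ρ²=25 → inactive
o3: d²=340 > ρ²=25 → inactive
o4: d²=29 > ρ²=25 → inactive
F = F_att + ΣF_rep = (6.5200,8.5400)
p' = p + 1/10·F = (-8.3480,-0.1460)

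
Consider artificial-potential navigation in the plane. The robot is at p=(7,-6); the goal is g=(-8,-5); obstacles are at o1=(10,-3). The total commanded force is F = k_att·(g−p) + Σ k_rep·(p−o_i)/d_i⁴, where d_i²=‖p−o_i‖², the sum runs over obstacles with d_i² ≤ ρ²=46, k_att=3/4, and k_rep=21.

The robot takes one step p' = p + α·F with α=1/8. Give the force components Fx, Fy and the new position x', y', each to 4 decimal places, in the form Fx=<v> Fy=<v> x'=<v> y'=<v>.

Fx=-11.4444 Fy=0.5556 x'=5.5694 y'=-5.9306

F_att = 3/4·(g−p) = 3/4·(-15,1) = (-11.2500,0.7500)
o1: d²=18 ≤ ρ²=46; F_rep = 21·(-3,-3)/18² = (-0.1944,-0.1944)
F = F_att + ΣF_rep = (-11.4444,0.5556)
p' = p + 1/8·F = (5.5694,-5.9306)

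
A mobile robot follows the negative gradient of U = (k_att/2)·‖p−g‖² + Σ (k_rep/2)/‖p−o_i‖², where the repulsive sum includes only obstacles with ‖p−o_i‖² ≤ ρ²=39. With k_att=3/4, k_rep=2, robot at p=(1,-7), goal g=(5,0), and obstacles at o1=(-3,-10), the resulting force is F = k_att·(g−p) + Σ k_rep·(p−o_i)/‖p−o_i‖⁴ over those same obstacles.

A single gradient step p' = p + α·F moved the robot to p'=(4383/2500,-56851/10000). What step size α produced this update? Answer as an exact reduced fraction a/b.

α = 1/4

F_att = 3/4·(g−p) = 3/4·(4,7) = (3.0000,5.2500)
o1: d²=25 ≤ ρ²=39; F_rep = 2·(4,3)/25² = (0.0128,0.0096)
F = F_att + ΣF_rep = (3.0128,5.2596)
Δp = p'−p = (0.7532,1.3149); α = Δx/Fx = (1883/2500) / (1883/625) = 1/4
check: Δy/Fy = (13149/10000) / (13149/2500) = 1/4 ✓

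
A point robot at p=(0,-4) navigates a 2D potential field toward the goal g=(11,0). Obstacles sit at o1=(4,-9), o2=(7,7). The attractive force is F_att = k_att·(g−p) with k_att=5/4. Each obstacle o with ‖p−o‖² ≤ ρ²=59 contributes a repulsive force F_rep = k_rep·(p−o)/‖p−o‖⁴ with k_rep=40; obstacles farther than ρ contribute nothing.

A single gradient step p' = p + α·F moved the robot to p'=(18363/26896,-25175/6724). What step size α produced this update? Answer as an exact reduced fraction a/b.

F_att = 5/4·(g−p) = 5/4·(11,4) = (13.7500,5.0000)
o1: d²=41 ≤ ρ²=59; F_rep = 40·(-4,5)/41² = (-0.0952,0.1190)
o2: d²=170 > ρ²=59 → inactive
F = F_att + ΣF_rep = (13.6548,5.1190)
Δp = p'−p = (0.6827,0.2559); α = Δx/Fx = (18363/26896) / (91815/6724) = 1/20
check: Δy/Fy = (1721/6724) / (8605/1681) = 1/20 ✓

α = 1/20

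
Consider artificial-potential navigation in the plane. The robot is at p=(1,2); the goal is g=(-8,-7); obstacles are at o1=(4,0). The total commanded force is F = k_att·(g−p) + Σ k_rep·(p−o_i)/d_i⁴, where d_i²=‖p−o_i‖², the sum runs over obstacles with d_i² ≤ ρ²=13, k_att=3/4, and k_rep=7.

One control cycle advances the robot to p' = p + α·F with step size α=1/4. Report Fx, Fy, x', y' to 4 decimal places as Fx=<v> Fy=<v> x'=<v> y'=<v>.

F_att = 3/4·(g−p) = 3/4·(-9,-9) = (-6.7500,-6.7500)
o1: d²=13 ≤ ρ²=13; F_rep = 7·(-3,2)/13² = (-0.1243,0.0828)
F = F_att + ΣF_rep = (-6.8743,-6.6672)
p' = p + 1/4·F = (-0.7186,0.3332)

Fx=-6.8743 Fy=-6.6672 x'=-0.7186 y'=0.3332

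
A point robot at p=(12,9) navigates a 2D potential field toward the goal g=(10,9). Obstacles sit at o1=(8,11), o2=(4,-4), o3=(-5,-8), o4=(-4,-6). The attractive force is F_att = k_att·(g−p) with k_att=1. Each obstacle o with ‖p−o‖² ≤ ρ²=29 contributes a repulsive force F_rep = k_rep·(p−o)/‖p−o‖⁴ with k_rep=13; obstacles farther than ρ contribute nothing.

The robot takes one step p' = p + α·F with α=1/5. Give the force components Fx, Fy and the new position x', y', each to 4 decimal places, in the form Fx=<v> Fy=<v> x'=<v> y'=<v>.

F_att = 1·(g−p) = 1·(-2,0) = (-2.0000,0.0000)
o1: d²=20 ≤ ρ²=29; F_rep = 13·(4,-2)/20² = (0.1300,-0.0650)
o2: d²=233 > ρ²=29 → inactive
o3: d²=578 > ρ²=29 → inactive
o4: d²=481 > ρ²=29 → inactive
F = F_att + ΣF_rep = (-1.8700,-0.0650)
p' = p + 1/5·F = (11.6260,8.9870)

Fx=-1.8700 Fy=-0.0650 x'=11.6260 y'=8.9870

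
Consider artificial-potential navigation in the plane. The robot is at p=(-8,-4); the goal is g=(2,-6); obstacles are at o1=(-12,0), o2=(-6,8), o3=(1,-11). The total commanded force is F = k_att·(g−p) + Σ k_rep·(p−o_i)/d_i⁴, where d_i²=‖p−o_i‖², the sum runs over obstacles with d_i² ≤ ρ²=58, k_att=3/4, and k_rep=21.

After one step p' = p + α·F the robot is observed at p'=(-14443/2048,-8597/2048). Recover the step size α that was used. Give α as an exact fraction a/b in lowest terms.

α = 1/8

F_att = 3/4·(g−p) = 3/4·(10,-2) = (7.5000,-1.5000)
o1: d²=32 ≤ ρ²=58; F_rep = 21·(4,-4)/32² = (0.0820,-0.0820)
o2: d²=148 > ρ²=58 → inactive
o3: d²=130 > ρ²=58 → inactive
F = F_att + ΣF_rep = (7.5820,-1.5820)
Δp = p'−p = (0.9478,-0.1978); α = Δx/Fx = (1941/2048) / (1941/256) = 1/8
check: Δy/Fy = (-405/2048) / (-405/256) = 1/8 ✓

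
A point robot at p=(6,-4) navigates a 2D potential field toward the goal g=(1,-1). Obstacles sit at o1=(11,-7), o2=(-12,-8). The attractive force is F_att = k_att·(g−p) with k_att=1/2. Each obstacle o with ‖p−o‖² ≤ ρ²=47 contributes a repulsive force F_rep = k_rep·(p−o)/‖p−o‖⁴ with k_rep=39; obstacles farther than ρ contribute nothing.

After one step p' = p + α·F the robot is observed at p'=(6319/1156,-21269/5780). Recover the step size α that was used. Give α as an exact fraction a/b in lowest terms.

F_att = 1/2·(g−p) = 1/2·(-5,3) = (-2.5000,1.5000)
o1: d²=34 ≤ ρ²=47; F_rep = 39·(-5,3)/34² = (-0.1687,0.1012)
o2: d²=340 > ρ²=47 → inactive
F = F_att + ΣF_rep = (-2.6687,1.6012)
Δp = p'−p = (-0.5337,0.3202); α = Δx/Fx = (-617/1156) / (-3085/1156) = 1/5
check: Δy/Fy = (1851/5780) / (1851/1156) = 1/5 ✓

α = 1/5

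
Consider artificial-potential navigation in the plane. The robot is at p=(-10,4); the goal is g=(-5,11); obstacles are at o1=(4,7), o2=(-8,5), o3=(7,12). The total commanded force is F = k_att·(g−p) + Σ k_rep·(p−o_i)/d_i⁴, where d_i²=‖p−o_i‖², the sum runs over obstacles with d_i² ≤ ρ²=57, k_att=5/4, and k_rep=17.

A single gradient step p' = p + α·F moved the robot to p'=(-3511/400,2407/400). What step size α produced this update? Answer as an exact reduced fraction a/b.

α = 1/4

F_att = 5/4·(g−p) = 5/4·(5,7) = (6.2500,8.7500)
o1: d²=205 > ρ²=57 → inactive
o2: d²=5 ≤ ρ²=57; F_rep = 17·(-2,-1)/5² = (-1.3600,-0.6800)
o3: d²=353 > ρ²=57 → inactive
F = F_att + ΣF_rep = (4.8900,8.0700)
Δp = p'−p = (1.2225,2.0175); α = Δx/Fx = (489/400) / (489/100) = 1/4
check: Δy/Fy = (807/400) / (807/100) = 1/4 ✓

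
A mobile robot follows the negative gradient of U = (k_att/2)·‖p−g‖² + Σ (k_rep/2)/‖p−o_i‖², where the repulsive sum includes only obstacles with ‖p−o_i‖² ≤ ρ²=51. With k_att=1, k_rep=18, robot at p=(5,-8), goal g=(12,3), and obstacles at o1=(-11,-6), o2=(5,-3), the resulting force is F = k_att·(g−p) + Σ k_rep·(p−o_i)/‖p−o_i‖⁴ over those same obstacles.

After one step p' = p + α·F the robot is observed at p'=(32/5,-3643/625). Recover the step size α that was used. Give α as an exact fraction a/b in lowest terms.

α = 1/5

F_att = 1·(g−p) = 1·(7,11) = (7.0000,11.0000)
o1: d²=260 > ρ²=51 → inactive
o2: d²=25 ≤ ρ²=51; F_rep = 18·(0,-5)/25² = (0.0000,-0.1440)
F = F_att + ΣF_rep = (7.0000,10.8560)
Δp = p'−p = (1.4000,2.1712); α = Δx/Fx = (7/5) / (7) = 1/5
check: Δy/Fy = (1357/625) / (1357/125) = 1/5 ✓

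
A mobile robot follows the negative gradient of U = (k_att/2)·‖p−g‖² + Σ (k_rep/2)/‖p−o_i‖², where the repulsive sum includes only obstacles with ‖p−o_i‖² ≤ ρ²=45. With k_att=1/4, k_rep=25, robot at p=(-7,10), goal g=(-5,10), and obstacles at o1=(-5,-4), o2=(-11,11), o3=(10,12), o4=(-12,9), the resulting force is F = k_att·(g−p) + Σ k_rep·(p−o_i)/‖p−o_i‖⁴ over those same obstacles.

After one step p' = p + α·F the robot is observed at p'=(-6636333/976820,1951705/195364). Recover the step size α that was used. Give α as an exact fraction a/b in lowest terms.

α = 1/5

F_att = 1/4·(g−p) = 1/4·(2,0) = (0.5000,0.0000)
o1: d²=200 > ρ²=45 → inactive
o2: d²=17 ≤ ρ²=45; F_rep = 25·(4,-1)/17² = (0.3460,-0.0865)
o3: d²=293 > ρ²=45 → inactive
o4: d²=26 ≤ ρ²=45; F_rep = 25·(5,1)/26² = (0.1849,0.0370)
F = F_att + ΣF_rep = (1.0309,-0.0495)
Δp = p'−p = (0.2062,-0.0099); α = Δx/Fx = (201407/976820) / (201407/195364) = 1/5
check: Δy/Fy = (-1935/195364) / (-9675/195364) = 1/5 ✓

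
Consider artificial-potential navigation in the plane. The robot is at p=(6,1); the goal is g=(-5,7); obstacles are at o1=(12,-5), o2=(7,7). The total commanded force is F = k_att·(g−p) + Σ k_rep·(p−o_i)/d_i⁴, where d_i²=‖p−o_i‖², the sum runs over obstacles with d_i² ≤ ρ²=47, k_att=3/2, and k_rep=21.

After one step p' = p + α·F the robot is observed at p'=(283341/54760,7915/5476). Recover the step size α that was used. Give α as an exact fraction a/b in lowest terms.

F_att = 3/2·(g−p) = 3/2·(-11,6) = (-16.5000,9.0000)
o1: d²=72 > ρ²=47 → inactive
o2: d²=37 ≤ ρ²=47; F_rep = 21·(-1,-6)/37² = (-0.0153,-0.0920)
F = F_att + ΣF_rep = (-16.5153,8.9080)
Δp = p'−p = (-0.8258,0.4454); α = Δx/Fx = (-45219/54760) / (-45219/2738) = 1/20
check: Δy/Fy = (2439/5476) / (12195/1369) = 1/20 ✓

α = 1/20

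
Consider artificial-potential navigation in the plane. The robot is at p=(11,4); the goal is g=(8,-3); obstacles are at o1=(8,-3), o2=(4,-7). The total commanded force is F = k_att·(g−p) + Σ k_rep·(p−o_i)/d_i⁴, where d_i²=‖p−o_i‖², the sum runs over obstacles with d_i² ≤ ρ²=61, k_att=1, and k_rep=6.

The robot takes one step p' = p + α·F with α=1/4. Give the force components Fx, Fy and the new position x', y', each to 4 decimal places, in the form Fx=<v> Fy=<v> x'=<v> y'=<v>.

Fx=-2.9946 Fy=-6.9875 x'=10.2513 y'=2.2531

F_att = 1·(g−p) = 1·(-3,-7) = (-3.0000,-7.0000)
o1: d²=58 ≤ ρ²=61; F_rep = 6·(3,7)/58² = (0.0054,0.0125)
o2: d²=170 > ρ²=61 → inactive
F = F_att + ΣF_rep = (-2.9946,-6.9875)
p' = p + 1/4·F = (10.2513,2.2531)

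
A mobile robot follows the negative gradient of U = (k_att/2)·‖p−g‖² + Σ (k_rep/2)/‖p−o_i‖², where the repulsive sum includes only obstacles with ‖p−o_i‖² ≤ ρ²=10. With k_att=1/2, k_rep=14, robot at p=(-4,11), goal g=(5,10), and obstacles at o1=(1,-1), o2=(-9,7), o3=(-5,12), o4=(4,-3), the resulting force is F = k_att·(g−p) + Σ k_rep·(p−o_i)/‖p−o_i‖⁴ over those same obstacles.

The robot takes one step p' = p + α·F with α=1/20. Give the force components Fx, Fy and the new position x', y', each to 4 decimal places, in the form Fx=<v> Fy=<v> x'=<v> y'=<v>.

F_att = 1/2·(g−p) = 1/2·(9,-1) = (4.5000,-0.5000)
o1: d²=169 > ρ²=10 → inactive
o2: d²=41 > ρ²=10 → inactive
o3: d²=2 ≤ ρ²=10; F_rep = 14·(1,-1)/2² = (3.5000,-3.5000)
o4: d²=260 > ρ²=10 → inactive
F = F_att + ΣF_rep = (8.0000,-4.0000)
p' = p + 1/20·F = (-3.6000,10.8000)

Fx=8.0000 Fy=-4.0000 x'=-3.6000 y'=10.8000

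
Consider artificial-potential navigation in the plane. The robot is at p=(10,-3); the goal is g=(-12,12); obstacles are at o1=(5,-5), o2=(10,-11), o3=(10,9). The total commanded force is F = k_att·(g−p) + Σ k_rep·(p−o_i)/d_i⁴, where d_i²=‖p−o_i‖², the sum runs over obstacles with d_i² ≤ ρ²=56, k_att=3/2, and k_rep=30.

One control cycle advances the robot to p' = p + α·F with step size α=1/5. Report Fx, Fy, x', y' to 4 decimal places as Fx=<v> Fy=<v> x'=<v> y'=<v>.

Fx=-32.8216 Fy=22.5713 x'=3.4357 y'=1.5143

F_att = 3/2·(g−p) = 3/2·(-22,15) = (-33.0000,22.5000)
o1: d²=29 ≤ ρ²=56; F_rep = 30·(5,2)/29² = (0.1784,0.0713)
o2: d²=64 > ρ²=56 → inactive
o3: d²=144 > ρ²=56 → inactive
F = F_att + ΣF_rep = (-32.8216,22.5713)
p' = p + 1/5·F = (3.4357,1.5143)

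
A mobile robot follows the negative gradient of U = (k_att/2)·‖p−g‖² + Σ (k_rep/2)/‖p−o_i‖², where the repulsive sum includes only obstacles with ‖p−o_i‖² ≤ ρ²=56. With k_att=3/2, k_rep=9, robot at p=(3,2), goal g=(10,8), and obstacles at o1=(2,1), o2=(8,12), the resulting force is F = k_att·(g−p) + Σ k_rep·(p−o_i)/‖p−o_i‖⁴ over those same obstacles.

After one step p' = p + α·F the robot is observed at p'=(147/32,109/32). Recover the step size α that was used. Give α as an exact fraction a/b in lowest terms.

F_att = 3/2·(g−p) = 3/2·(7,6) = (10.5000,9.0000)
o1: d²=2 ≤ ρ²=56; F_rep = 9·(1,1)/2² = (2.2500,2.2500)
o2: d²=125 > ρ²=56 → inactive
F = F_att + ΣF_rep = (12.7500,11.2500)
Δp = p'−p = (1.5938,1.4062); α = Δx/Fx = (51/32) / (51/4) = 1/8
check: Δy/Fy = (45/32) / (45/4) = 1/8 ✓

α = 1/8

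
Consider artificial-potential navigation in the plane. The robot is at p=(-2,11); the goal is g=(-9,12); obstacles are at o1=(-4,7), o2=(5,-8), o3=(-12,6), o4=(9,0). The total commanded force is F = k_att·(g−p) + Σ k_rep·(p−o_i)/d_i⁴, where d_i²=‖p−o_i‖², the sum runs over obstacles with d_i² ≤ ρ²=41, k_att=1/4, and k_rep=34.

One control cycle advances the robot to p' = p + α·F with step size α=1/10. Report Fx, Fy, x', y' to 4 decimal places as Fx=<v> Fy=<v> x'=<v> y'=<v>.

Fx=-1.5800 Fy=0.5900 x'=-2.1580 y'=11.0590

F_att = 1/4·(g−p) = 1/4·(-7,1) = (-1.7500,0.2500)
o1: d²=20 ≤ ρ²=41; F_rep = 34·(2,4)/20² = (0.1700,0.3400)
o2: d²=410 > ρ²=41 → inactive
o3: d²=125 > ρ²=41 → inactive
o4: d²=242 > ρ²=41 → inactive
F = F_att + ΣF_rep = (-1.5800,0.5900)
p' = p + 1/10·F = (-2.1580,11.0590)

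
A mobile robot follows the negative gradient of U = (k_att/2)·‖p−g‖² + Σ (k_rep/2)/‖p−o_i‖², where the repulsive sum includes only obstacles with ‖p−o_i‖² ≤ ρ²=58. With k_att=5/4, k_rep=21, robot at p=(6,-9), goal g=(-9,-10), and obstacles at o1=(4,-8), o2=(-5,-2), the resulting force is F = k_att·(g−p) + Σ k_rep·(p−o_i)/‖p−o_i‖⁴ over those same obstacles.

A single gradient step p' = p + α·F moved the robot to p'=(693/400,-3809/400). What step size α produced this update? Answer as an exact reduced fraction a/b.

F_att = 5/4·(g−p) = 5/4·(-15,-1) = (-18.7500,-1.2500)
o1: d²=5 ≤ ρ²=58; F_rep = 21·(2,-1)/5² = (1.6800,-0.8400)
o2: d²=170 > ρ²=58 → inactive
F = F_att + ΣF_rep = (-17.0700,-2.0900)
Δp = p'−p = (-4.2675,-0.5225); α = Δx/Fx = (-1707/400) / (-1707/100) = 1/4
check: Δy/Fy = (-209/400) / (-209/100) = 1/4 ✓

α = 1/4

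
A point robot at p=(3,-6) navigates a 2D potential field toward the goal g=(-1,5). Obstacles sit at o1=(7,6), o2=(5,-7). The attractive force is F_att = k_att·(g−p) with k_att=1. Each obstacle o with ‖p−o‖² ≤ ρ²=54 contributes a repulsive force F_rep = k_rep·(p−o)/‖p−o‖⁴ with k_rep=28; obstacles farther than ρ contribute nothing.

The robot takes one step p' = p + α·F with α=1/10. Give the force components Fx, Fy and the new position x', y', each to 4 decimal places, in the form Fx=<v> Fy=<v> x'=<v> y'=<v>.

F_att = 1·(g−p) = 1·(-4,11) = (-4.0000,11.0000)
o1: d²=160 > ρ²=54 → inactive
o2: d²=5 ≤ ρ²=54; F_rep = 28·(-2,1)/5² = (-2.2400,1.1200)
F = F_att + ΣF_rep = (-6.2400,12.1200)
p' = p + 1/10·F = (2.3760,-4.7880)

Fx=-6.2400 Fy=12.1200 x'=2.3760 y'=-4.7880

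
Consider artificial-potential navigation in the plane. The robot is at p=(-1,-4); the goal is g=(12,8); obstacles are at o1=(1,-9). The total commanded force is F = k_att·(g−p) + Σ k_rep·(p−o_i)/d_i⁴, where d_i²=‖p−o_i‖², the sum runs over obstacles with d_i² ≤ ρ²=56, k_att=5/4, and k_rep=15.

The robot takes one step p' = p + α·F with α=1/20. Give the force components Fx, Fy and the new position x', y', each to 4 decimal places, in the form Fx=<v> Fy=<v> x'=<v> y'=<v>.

Fx=16.2143 Fy=15.0892 x'=-0.1893 y'=-3.2455

F_att = 5/4·(g−p) = 5/4·(13,12) = (16.2500,15.0000)
o1: d²=29 ≤ ρ²=56; F_rep = 15·(-2,5)/29² = (-0.0357,0.0892)
F = F_att + ΣF_rep = (16.2143,15.0892)
p' = p + 1/20·F = (-0.1893,-3.2455)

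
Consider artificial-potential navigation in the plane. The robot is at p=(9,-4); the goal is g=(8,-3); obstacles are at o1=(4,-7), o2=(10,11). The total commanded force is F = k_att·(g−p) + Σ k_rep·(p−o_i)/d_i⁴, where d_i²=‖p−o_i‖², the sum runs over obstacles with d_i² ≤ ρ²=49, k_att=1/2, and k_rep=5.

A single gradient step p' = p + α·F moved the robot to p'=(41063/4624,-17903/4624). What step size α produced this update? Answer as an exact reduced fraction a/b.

α = 1/4

F_att = 1/2·(g−p) = 1/2·(-1,1) = (-0.5000,0.5000)
o1: d²=34 ≤ ρ²=49; F_rep = 5·(5,3)/34² = (0.0216,0.0130)
o2: d²=226 > ρ²=49 → inactive
F = F_att + ΣF_rep = (-0.4784,0.5130)
Δp = p'−p = (-0.1196,0.1282); α = Δx/Fx = (-553/4624) / (-553/1156) = 1/4
check: Δy/Fy = (593/4624) / (593/1156) = 1/4 ✓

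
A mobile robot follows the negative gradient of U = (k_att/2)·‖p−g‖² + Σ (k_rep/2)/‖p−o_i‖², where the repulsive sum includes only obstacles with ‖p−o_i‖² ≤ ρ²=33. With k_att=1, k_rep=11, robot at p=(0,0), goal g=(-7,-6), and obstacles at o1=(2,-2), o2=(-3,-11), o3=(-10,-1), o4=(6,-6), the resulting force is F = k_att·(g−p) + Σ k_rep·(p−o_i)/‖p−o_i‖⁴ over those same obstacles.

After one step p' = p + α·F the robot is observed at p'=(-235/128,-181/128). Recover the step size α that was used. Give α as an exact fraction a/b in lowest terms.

F_att = 1·(g−p) = 1·(-7,-6) = (-7.0000,-6.0000)
o1: d²=8 ≤ ρ²=33; F_rep = 11·(-2,2)/8² = (-0.3438,0.3438)
o2: d²=130 > ρ²=33 → inactive
o3: d²=101 > ρ²=33 → inactive
o4: d²=72 > ρ²=33 → inactive
F = F_att + ΣF_rep = (-7.3438,-5.6562)
Δp = p'−p = (-1.8359,-1.4141); α = Δx/Fx = (-235/128) / (-235/32) = 1/4
check: Δy/Fy = (-181/128) / (-181/32) = 1/4 ✓

α = 1/4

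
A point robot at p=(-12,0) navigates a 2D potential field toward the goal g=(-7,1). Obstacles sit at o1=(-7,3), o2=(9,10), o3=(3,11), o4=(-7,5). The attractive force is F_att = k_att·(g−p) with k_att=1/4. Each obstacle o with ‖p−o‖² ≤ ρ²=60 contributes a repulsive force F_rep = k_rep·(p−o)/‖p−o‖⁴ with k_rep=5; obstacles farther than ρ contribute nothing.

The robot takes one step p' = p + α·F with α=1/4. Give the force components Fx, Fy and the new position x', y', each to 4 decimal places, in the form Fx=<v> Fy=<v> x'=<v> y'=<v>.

Fx=1.2184 Fy=0.2270 x'=-11.6954 y'=0.0568

F_att = 1/4·(g−p) = 1/4·(5,1) = (1.2500,0.2500)
o1: d²=34 ≤ ρ²=60; F_rep = 5·(-5,-3)/34² = (-0.0216,-0.0130)
o2: d²=541 > ρ²=60 → inactive
o3: d²=346 > ρ²=60 → inactive
o4: d²=50 ≤ ρ²=60; F_rep = 5·(-5,-5)/50² = (-0.0100,-0.0100)
F = F_att + ΣF_rep = (1.2184,0.2270)
p' = p + 1/4·F = (-11.6954,0.0568)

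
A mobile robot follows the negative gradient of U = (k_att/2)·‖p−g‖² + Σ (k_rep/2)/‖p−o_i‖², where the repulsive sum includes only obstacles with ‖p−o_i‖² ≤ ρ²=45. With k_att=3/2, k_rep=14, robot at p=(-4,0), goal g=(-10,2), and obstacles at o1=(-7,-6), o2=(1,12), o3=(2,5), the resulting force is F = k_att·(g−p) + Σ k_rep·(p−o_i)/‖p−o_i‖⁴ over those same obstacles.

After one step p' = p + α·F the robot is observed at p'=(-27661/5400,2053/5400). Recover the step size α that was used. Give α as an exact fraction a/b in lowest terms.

α = 1/8

F_att = 3/2·(g−p) = 3/2·(-6,2) = (-9.0000,3.0000)
o1: d²=45 ≤ ρ²=45; F_rep = 14·(3,6)/45² = (0.0207,0.0415)
o2: d²=169 > ρ²=45 → inactive
o3: d²=61 > ρ²=45 → inactive
F = F_att + ΣF_rep = (-8.9793,3.0415)
Δp = p'−p = (-1.1224,0.3802); α = Δx/Fx = (-6061/5400) / (-6061/675) = 1/8
check: Δy/Fy = (2053/5400) / (2053/675) = 1/8 ✓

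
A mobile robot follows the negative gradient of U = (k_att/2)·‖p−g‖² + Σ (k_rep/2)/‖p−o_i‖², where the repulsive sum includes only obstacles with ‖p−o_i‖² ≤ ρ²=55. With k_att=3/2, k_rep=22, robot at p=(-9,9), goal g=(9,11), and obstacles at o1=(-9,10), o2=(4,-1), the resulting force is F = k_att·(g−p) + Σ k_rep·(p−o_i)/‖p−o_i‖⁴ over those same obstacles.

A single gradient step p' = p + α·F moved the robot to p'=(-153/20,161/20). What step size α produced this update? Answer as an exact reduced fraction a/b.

α = 1/20

F_att = 3/2·(g−p) = 3/2·(18,2) = (27.0000,3.0000)
o1: d²=1 ≤ ρ²=55; F_rep = 22·(0,-1)/1² = (0.0000,-22.0000)
o2: d²=269 > ρ²=55 → inactive
F = F_att + ΣF_rep = (27.0000,-19.0000)
Δp = p'−p = (1.3500,-0.9500); α = Δx/Fx = (27/20) / (27) = 1/20
check: Δy/Fy = (-19/20) / (-19) = 1/20 ✓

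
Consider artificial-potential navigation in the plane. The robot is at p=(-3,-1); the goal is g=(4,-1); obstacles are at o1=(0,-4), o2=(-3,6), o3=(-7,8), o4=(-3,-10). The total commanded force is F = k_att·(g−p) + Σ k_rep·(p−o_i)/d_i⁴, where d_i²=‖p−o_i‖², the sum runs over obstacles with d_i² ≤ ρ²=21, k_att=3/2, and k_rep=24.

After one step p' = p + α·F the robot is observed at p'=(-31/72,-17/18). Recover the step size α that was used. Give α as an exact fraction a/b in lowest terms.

α = 1/4

F_att = 3/2·(g−p) = 3/2·(7,0) = (10.5000,0.0000)
o1: d²=18 ≤ ρ²=21; F_rep = 24·(-3,3)/18² = (-0.2222,0.2222)
o2: d²=49 > ρ²=21 → inactive
o3: d²=97 > ρ²=21 → inactive
o4: d²=81 > ρ²=21 → inactive
F = F_att + ΣF_rep = (10.2778,0.2222)
Δp = p'−p = (2.5694,0.0556); α = Δx/Fx = (185/72) / (185/18) = 1/4
check: Δy/Fy = (1/18) / (2/9) = 1/4 ✓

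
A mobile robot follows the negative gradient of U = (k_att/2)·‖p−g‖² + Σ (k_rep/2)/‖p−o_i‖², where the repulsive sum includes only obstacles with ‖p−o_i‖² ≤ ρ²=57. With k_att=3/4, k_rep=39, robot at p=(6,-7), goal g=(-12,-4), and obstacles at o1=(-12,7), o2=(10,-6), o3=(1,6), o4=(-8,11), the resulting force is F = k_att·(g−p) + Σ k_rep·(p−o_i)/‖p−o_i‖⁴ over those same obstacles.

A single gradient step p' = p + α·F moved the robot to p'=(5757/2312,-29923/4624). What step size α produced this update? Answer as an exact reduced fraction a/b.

α = 1/4

F_att = 3/4·(g−p) = 3/4·(-18,3) = (-13.5000,2.2500)
o1: d²=520 > ρ²=57 → inactive
o2: d²=17 ≤ ρ²=57; F_rep = 39·(-4,-1)/17² = (-0.5398,-0.1349)
o3: d²=194 > ρ²=57 → inactive
o4: d²=520 > ρ²=57 → inactive
F = F_att + ΣF_rep = (-14.0398,2.1151)
Δp = p'−p = (-3.5099,0.5288); α = Δx/Fx = (-8115/2312) / (-8115/578) = 1/4
check: Δy/Fy = (2445/4624) / (2445/1156) = 1/4 ✓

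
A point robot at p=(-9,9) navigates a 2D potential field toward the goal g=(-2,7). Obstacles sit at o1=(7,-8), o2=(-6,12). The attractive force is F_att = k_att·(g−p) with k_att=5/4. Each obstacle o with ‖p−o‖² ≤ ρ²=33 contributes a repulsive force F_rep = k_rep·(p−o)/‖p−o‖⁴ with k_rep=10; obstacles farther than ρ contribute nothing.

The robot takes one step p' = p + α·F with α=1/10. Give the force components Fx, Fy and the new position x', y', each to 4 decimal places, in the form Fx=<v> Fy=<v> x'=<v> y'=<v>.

Fx=8.6574 Fy=-2.5926 x'=-8.1343 y'=8.7407

F_att = 5/4·(g−p) = 5/4·(7,-2) = (8.7500,-2.5000)
o1: d²=545 > ρ²=33 → inactive
o2: d²=18 ≤ ρ²=33; F_rep = 10·(-3,-3)/18² = (-0.0926,-0.0926)
F = F_att + ΣF_rep = (8.6574,-2.5926)
p' = p + 1/10·F = (-8.1343,8.7407)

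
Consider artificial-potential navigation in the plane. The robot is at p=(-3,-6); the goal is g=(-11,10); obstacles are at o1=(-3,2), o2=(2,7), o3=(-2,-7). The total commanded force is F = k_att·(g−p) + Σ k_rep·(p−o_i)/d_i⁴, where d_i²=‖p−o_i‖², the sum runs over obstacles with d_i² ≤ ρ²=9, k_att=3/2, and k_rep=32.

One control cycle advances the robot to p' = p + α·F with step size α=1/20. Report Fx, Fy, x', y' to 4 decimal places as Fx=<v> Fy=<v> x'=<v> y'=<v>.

F_att = 3/2·(g−p) = 3/2·(-8,16) = (-12.0000,24.0000)
o1: d²=64 > ρ²=9 → inactive
o2: d²=194 > ρ²=9 → inactive
o3: d²=2 ≤ ρ²=9; F_rep = 32·(-1,1)/2² = (-8.0000,8.0000)
F = F_att + ΣF_rep = (-20.0000,32.0000)
p' = p + 1/20·F = (-4.0000,-4.4000)

Fx=-20.0000 Fy=32.0000 x'=-4.0000 y'=-4.4000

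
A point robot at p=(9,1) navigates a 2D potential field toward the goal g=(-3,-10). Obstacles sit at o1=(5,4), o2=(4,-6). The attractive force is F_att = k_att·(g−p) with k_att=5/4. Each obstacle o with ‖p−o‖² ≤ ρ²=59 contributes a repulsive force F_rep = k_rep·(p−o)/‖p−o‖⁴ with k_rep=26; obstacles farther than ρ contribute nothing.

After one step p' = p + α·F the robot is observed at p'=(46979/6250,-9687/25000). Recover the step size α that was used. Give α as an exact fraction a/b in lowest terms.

F_att = 5/4·(g−p) = 5/4·(-12,-11) = (-15.0000,-13.7500)
o1: d²=25 ≤ ρ²=59; F_rep = 26·(4,-3)/25² = (0.1664,-0.1248)
o2: d²=74 > ρ²=59 → inactive
F = F_att + ΣF_rep = (-14.8336,-13.8748)
Δp = p'−p = (-1.4834,-1.3875); α = Δx/Fx = (-9271/6250) / (-9271/625) = 1/10
check: Δy/Fy = (-34687/25000) / (-34687/2500) = 1/10 ✓

α = 1/10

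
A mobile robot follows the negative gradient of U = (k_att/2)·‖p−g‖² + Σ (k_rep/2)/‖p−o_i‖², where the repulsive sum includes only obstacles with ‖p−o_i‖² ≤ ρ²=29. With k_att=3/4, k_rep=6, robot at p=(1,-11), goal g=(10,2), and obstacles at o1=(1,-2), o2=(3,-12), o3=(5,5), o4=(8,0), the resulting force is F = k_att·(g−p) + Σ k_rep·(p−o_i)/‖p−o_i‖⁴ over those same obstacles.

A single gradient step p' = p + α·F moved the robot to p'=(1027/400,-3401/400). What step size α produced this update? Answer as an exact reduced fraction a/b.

α = 1/4

F_att = 3/4·(g−p) = 3/4·(9,13) = (6.7500,9.7500)
o1: d²=81 > ρ²=29 → inactive
o2: d²=5 ≤ ρ²=29; F_rep = 6·(-2,1)/5² = (-0.4800,0.2400)
o3: d²=272 > ρ²=29 → inactive
o4: d²=170 > ρ²=29 → inactive
F = F_att + ΣF_rep = (6.2700,9.9900)
Δp = p'−p = (1.5675,2.4975); α = Δx/Fx = (627/400) / (627/100) = 1/4
check: Δy/Fy = (999/400) / (999/100) = 1/4 ✓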